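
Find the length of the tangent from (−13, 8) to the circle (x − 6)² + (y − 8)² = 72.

17

With centre O = (6, 8), |OP|² = 361 and r² = 72.
Power of the point: PT² = |PO|² − r² = 289, so PT = 17.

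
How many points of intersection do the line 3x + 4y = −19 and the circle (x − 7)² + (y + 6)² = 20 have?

2

Substituting the line into the circle gives 25x² − 254x + 489 = 0.
Discriminant = (−254)² − 4·25·(489) = 15616 > 0.
Two real roots: the line is a secant.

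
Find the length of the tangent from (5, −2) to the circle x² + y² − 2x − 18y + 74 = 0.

The centre is (1, 9) and r = 2√2. The square of the distance from P to the centre is 16 + 121 = 137.
Power of the point: PT² = |PO|² − r² = 129, so PT = √129.

√129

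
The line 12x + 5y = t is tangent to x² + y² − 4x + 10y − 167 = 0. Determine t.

Tangency holds when the distance from the centre (2, −5) to the line equals the radius 14:
|12·2 + 5·(−5) − t| / √169 = 14
|t − (−1)| = 14·13, so t = 181 or t = −183.

t = −183 or t = 181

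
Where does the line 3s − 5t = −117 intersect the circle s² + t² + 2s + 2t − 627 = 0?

Substitute t = (117 + 3s)/5:
34s² + 782s − 816 = 0  ⟹  s² + 23s − 24 = 0
s = 1 or s = −24, giving (1, 24) and (−24, 9).

(−24, 9) and (1, 24)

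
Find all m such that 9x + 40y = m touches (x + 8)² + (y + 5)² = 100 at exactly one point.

m = −682 or m = 138

The line touches the circle iff its distance from (−8, −5) is 10:
|9·(−8) + 40·(−5) − m| / √1681 = 10
|m − (−272)| = 10·41, so m = 138 or m = −682.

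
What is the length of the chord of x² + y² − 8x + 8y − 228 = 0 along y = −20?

Centre (4, −4), r² = 260. Perpendicular distance d from centre to line = |16| / √1 = 16.
Chord = 2√(r² − d²) = 2·√(4) = 4.

4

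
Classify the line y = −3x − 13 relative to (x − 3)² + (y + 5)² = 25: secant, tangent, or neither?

neither

Substituting the line into the circle gives 10x² + 42x + 48 = 0.
Discriminant = (42)² − 4·10·(48) = −156 < 0.
No real roots: the line does not meet the circle.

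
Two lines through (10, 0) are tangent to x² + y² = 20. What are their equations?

x + 2y = 10 and x − 2y = 10

Write the tangent as mx − y + (0 − m·(10)) = 0 and set its distance from the centre to 2√5:
(−10m − (0))² = 20(m² + 1)
4m² − 1 = 0, so m = −1/2 or m = 1/2.
With m = −1/2: x + 2y = 10. With m = 1/2: x − 2y = 10.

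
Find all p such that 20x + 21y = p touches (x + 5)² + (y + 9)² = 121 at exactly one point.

p = −608 or p = 30

The line touches the circle iff its distance from (−5, −9) is 11:
|20·(−5) + 21·(−9) − p| / √841 = 11
|p − (−289)| = 11·29, so p = 30 or p = −608.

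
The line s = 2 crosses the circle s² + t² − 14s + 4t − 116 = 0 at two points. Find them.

(2, −14) and (2, 10)

The line gives s = 2. Substituting into the circle:
t² + 4t − 140 = 0
t = 10 or t = −14, giving (2, 10) and (2, −14).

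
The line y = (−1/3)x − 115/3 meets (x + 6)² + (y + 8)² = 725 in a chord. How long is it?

√10

From the line, y = (−115 − x)/3. Substituting:
10x² + 290x + 2080 = 0  ⟹  x² + 29x + 208 = 0
x = −13 or x = −16, giving (−13, −34) and (−16, −33).
Chord length = distance between (−13, −34) and (−16, −33) = √10 = √10.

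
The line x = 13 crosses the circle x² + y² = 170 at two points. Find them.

(13, −1) and (13, 1)

The line gives x = 13. Substituting into the circle:
y² − 1 = 0
y = 1 or y = −1, giving (13, 1) and (13, −1).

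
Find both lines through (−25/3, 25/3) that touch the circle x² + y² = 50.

7x + y = −50 and x + 7y = 50

Let a tangent through (−25/3, 25/3) have slope m. Its distance from (0, 0) must equal 5√2:
(25/3m − (−25/3))² = 50(m² + 1)
7m² + 50m + 7 = 0, so m = −7 or m = −1/7.
Through (−25/3, 25/3) these give 7x + y = −50 and x + 7y = 50.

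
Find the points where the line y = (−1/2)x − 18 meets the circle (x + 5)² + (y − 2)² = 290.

Substitute y = (−36 − x)/2:
5x² + 120x + 540 = 0  ⟹  x² + 24x + 108 = 0
x = −6 or x = −18, giving (−6, −15) and (−18, −9).

(−18, −9) and (−6, −15)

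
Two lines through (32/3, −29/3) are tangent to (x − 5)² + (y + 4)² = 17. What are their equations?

A line y − (−29/3) = m(x − (32/3)) is tangent when its distance from (5, −4) is √17:
(−17/3m − (17/3))² = 17(m² + 1)
4m² + 17m + 4 = 0, so m = −1/4 or m = −4.
With m = −1/4: x + 4y = −28. With m = −4: 4x + y = 33.

x + 4y = −28 and 4x + y = 33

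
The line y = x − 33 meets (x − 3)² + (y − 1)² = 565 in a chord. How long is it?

The distance from (3, 1) to the line is 31/√2, and r² = 565.
Chord = 2√(r² − d²) = 2·√(169/2) = 13√2.

13√2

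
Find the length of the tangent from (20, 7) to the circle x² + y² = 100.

With centre O = (0, 0), |OP|² = 449 and r² = 100.
By the tangent–radius right angle, tangent length = √(|PO|² − r²) = √349.

√349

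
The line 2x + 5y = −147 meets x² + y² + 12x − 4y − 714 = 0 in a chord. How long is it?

2√29

Centre (−6, 2), r² = 754. Perpendicular distance d from centre to line = |145| / √29 = 145/√29.
Chord = 2√(r² − d²) = 2·√(29) = 2√29.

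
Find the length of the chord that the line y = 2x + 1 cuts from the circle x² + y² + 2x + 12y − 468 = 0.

From the line, y = 2x + 1. Substituting:
5x² + 30x − 455 = 0  ⟹  x² + 6x − 91 = 0
x = 7 or x = −13, giving (7, 15) and (−13, −25).
Chord length = distance between (7, 15) and (−13, −25) = √2000 = 20√5.

20√5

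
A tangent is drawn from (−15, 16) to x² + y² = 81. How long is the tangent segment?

20

With centre O = (0, 0), |OP|² = 481 and r² = 81.
Power of the point: PT² = |PO|² − r² = 400, so PT = 20.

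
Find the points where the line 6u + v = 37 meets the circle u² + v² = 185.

Express v = −6u + 37 and substitute into the circle:
37u² − 444u + 1184 = 0  ⟹  u² − 12u + 32 = 0
u = 8 or u = 4, giving (8, −11) and (4, 13).

(4, 13) and (8, −11)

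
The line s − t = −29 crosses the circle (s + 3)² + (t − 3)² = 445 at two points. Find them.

Express t = s + 29 and substitute into the circle:
2s² + 58s + 240 = 0  ⟹  s² + 29s + 120 = 0
s = −5 or s = −24, giving (−5, 24) and (−24, 5).

(−24, 5) and (−5, 24)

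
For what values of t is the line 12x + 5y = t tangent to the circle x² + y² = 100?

The line touches the circle iff its distance from (0, 0) is 10:
|12·0 + 5·0 − t| / √169 = 10
|t| = 10·13, so t = 130 or t = −130.

t = −130 or t = 130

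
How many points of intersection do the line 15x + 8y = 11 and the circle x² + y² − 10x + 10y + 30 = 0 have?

Centre (5, −5), r² = 20. Distance² from centre to line = (24)²/289 = 576/289.
Since d² < r², the line cuts the circle twice.

2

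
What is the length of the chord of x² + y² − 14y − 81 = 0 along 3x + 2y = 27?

Centre (0, 7), r² = 130. Perpendicular distance d from centre to line = |−13| / √13 = 13/√13.
Chord = 2√(r² − d²) = 2·√(117) = 6√13.

6√13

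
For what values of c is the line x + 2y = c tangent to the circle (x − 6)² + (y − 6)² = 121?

c = 18 ± 11√5

For a tangent, require d(centre, line) = r = 11.
|1·6 + 2·6 − c| / √5 = 11
|c − (18)| = 11√5.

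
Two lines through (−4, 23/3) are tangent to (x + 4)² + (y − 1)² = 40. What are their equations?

Write the tangent as mx − y + (23/3 − m·(−4)) = 0 and set its distance from the centre to 2√10:
[m·(0) − (−20/3)]² = 40(m² + 1)
9m² − 1 = 0, so m = 1/3 or m = −1/3.
With m = 1/3: x − 3y = −27. With m = −1/3: x + 3y = 19.

x − 3y = −27 and x + 3y = 19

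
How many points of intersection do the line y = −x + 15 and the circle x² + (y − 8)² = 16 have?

Centre (0, 8), r² = 16. Distance² from centre to line = (−7)²/2 = 49/2.
Since d² > r², the line lies outside the circle.

0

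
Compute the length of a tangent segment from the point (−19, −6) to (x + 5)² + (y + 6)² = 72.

Centre (−5, −6), r² = 72. |PO|² = (−14)² + (0)² = 196.
Power of the point: PT² = |PO|² − r² = 124, so PT = 2√31.

2√31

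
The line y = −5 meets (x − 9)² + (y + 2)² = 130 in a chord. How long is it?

22

From the line, y = −5. Substituting:
x² − 18x − 40 = 0
x = 20 or x = −2, giving (20, −5) and (−2, −5).
|(20, −5) − (−2, −5)| = √((22)² + (0)²) = 22.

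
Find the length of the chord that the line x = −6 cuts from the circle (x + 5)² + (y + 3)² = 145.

The distance from (−5, −3) to the line is 1, and r² = 145.
Chord = 2√(r² − d²) = 2·√(144) = 24.

24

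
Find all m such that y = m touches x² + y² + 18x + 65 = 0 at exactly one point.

The line touches the circle iff its distance from (−9, 0) is 4:
|0·(−9) + 1·0 − m| / √1 = 4
|m| = 4, so m = 4 or m = −4.

m = −4 or m = 4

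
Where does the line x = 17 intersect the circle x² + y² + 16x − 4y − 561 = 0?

(17, 0) and (17, 4)

The line gives x = 17. Substituting into the circle:
y² − 4y = 0
y = 4 or y = 0, giving (17, 4) and (17, 0).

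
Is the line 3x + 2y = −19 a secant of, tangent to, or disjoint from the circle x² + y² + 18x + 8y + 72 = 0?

secant

d² = (3·(−9) + 2·(−4) − (−19))²/13 = 256/13; r² = 25.
Since d² < r², the line cuts the circle twice.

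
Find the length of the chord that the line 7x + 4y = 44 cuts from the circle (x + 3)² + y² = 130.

Centre (−3, 0), r² = 130. Perpendicular distance d from centre to line = |−65| / √65 = 65/√65.
Half the chord is √(r² − d²) = √(65), so the full chord is 2√65.

2√65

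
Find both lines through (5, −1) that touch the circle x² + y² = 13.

3x + 2y = 13 and 2x − 3y = 13

Write the tangent as mx − y + (−1 − m·(5)) = 0 and set its distance from the centre to √13:
(−5m − (1))² = 13(m² + 1)
6m² + 5m − 6 = 0, so m = −3/2 or m = 2/3.
With m = −3/2: 3x + 2y = 13. With m = 2/3: 2x − 3y = 13.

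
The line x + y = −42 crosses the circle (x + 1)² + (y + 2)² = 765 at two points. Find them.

(−22, −20) and (−19, −23)

Substitute y = −x − 42:
2x² + 82x + 836 = 0  ⟹  x² + 41x + 418 = 0
x = −19 or x = −22, giving (−19, −23) and (−22, −20).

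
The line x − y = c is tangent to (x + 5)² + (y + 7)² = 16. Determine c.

The line touches the circle iff its distance from (−5, −7) is 4:
|1·(−5) − 1·(−7) − c| / √2 = 4
|c − (2)| = 4√2.

c = 2 ± 4√2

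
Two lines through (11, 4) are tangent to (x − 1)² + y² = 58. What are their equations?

Write the tangent as mx − y + (4 − m·(11)) = 0 and set its distance from the centre to √58:
[m·(−10) − (−4)]² = 58(m² + 1)
21m² − 40m − 21 = 0, so m = 7/3 or m = −3/7.
Through (11, 4) these give 7x − 3y = 65 and 3x + 7y = 61.

7x − 3y = 65 and 3x + 7y = 61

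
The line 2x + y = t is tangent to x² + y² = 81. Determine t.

Tangency holds when the distance from the centre (0, 0) to the line equals the radius 9:
|2·0 + 1·0 − t| / √5 = 9
|t| = 9√5.

t = ±9√5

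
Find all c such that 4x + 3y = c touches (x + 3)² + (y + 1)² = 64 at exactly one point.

The line touches the circle iff its distance from (−3, −1) is 8:
|4·(−3) + 3·(−1) − c| / √25 = 8
|c − (−15)| = 8·5, so c = 25 or c = −55.

c = −55 or c = 25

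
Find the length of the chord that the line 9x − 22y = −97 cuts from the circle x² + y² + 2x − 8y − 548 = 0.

Substitute y = (97 + 9x)/22:
565x² + 1130x − 272895 = 0  ⟹  x² + 2x − 483 = 0
x = 21 or x = −23, giving (21, 13) and (−23, −5).
|(21, 13) − (−23, −5)| = √((44)² + (18)²) = 2√565.

2√565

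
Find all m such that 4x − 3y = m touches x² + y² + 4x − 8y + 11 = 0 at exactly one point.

m = −35 or m = −5

The line touches the circle iff its distance from (−2, 4) is 3:
|4·(−2) − 3·4 − m| / √25 = 3
|m − (−20)| = 3·5, so m = −5 or m = −35.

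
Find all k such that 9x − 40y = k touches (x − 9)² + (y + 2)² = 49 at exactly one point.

Tangency holds when the distance from the centre (9, −2) to the line equals the radius 7:
|9·9 − 40·(−2) − k| / √1681 = 7
|k − (161)| = 7·41, so k = 448 or k = −126.

k = −126 or k = 448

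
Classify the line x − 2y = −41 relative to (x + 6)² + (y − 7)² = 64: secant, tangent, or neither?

Substituting the line into the circle gives 5x² + 102x + 617 = 0.
Discriminant = (102)² − 4·5·(617) = −1936 < 0.
No real roots: the line does not meet the circle.

neither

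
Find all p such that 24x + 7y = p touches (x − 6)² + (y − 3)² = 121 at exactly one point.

p = −110 or p = 440

The line touches the circle iff its distance from (6, 3) is 11:
|24·6 + 7·3 − p| / √625 = 11
|p − (165)| = 11·25, so p = 440 or p = −110.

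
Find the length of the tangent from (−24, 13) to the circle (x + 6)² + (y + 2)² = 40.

√509

With centre O = (−6, −2), |OP|² = 549 and r² = 40.
By the tangent–radius right angle, tangent length = √(|PO|² − r²) = √509.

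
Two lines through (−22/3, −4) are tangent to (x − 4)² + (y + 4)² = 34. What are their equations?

3x − 5y = −2 and 3x + 5y = −42

Write the tangent as mx − y + (−4 − m·(−22/3)) = 0 and set its distance from the centre to √34:
(34/3m − (0))² = 34(m² + 1)
25m² − 9 = 0, so m = 3/5 or m = −3/5.
Through (−22/3, −4) these give 3x − 5y = −2 and 3x + 5y = −42.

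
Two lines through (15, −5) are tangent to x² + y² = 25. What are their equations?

y = −5 and 3x + 4y = 25

A line y − (−5) = m(x − (15)) is tangent when its distance from (0, 0) is 5:
[m·(−15) − (5)]² = 25(m² + 1)
4m² + 3m = 0, so m = 0 or m = −3/4.
Through (15, −5) these give y = −5 and 3x + 4y = 25.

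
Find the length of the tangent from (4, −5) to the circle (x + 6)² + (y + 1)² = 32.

2√21

With centre O = (−6, −1), |OP|² = 116 and r² = 32.
By the tangent–radius right angle, tangent length = √(|PO|² − r²) = √84 = 2√21.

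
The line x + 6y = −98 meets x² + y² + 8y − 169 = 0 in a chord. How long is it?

2√37

The distance from (0, −4) to the line is 74/√37, and r² = 185.
Chord = 2√(r² − d²) = 2·√(37) = 2√37.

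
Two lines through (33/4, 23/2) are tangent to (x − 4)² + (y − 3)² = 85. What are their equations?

Let a tangent through (33/4, 23/2) have slope m. Its distance from (4, 3) must equal √85:
[m·(−17/4) − (−17/2)]² = 85(m² + 1)
63m² + 68m + 12 = 0, so m = −2/9 or m = −6/7.
With m = −2/9: 2x + 9y = 120. With m = −6/7: 6x + 7y = 130.

2x + 9y = 120 and 6x + 7y = 130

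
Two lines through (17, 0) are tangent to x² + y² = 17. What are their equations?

x − 4y = 17 and x + 4y = 17

A line y − (0) = m(x − (17)) is tangent when its distance from (0, 0) is √17:
[m·(−17) − (0)]² = 17(m² + 1)
16m² − 1 = 0, so m = 1/4 or m = −1/4.
With m = 1/4: x − 4y = 17. With m = −1/4: x + 4y = 17.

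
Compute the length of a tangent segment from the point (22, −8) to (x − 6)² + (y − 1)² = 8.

With centre O = (6, 1), |OP|² = 337 and r² = 8.
By the tangent–radius right angle, tangent length = √(|PO|² − r²) = √329.

√329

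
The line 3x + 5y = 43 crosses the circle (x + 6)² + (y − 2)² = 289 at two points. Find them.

From the line, y = (43 − 3x)/5. Substituting:
34x² + 102x − 5236 = 0  ⟹  x² + 3x − 154 = 0
x = 11 or x = −14, giving (11, 2) and (−14, 17).

(−14, 17) and (11, 2)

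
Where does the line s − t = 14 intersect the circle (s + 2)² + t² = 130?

(5, −9) and (7, −7)

Express t = s − 14 and substitute into the circle:
2s² − 24s + 70 = 0  ⟹  s² − 12s + 35 = 0
s = 7 or s = 5, giving (7, −7) and (5, −9).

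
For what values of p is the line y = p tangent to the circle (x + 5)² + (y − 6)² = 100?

p = −4 or p = 16

The line touches the circle iff its distance from (−5, 6) is 10:
|0·(−5) + 1·6 − p| / √1 = 10
|p − (6)| = 10, so p = 16 or p = −4.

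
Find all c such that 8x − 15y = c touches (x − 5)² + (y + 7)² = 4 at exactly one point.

The line touches the circle iff its distance from (5, −7) is 2:
|8·5 − 15·(−7) − c| / √289 = 2
|c − (145)| = 2·17, so c = 179 or c = 111.

c = 111 or c = 179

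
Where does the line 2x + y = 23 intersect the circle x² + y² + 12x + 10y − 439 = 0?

(4, 15) and (16, −9)

Substitute y = −2x + 23:
5x² − 100x + 320 = 0  ⟹  x² − 20x + 64 = 0
x = 16 or x = 4, giving (16, −9) and (4, 15).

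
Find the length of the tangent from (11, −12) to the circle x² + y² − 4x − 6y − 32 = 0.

3√29

With centre O = (2, 3), |OP|² = 306 and r² = 45.
By the tangent–radius right angle, tangent length = √(|PO|² − r²) = √261 = 3√29.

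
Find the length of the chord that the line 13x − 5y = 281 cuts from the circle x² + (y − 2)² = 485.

√194

Centre (0, 2), r² = 485. Perpendicular distance d from centre to line = |−291| / √194 = 291/√194.
Half the chord is √(r² − d²) = √(97/2), so the full chord is √194.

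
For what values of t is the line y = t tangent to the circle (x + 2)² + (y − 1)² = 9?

Tangency holds when the distance from the centre (−2, 1) to the line equals the radius 3:
|0·(−2) + 1·1 − t| / √1 = 3
|t − (1)| = 3, so t = 4 or t = −2.

t = −2 or t = 4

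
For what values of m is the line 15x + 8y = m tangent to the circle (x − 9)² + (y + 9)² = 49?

m = −56 or m = 182

The line touches the circle iff its distance from (9, −9) is 7:
|15·9 + 8·(−9) − m| / √289 = 7
|m − (63)| = 7·17, so m = 182 or m = −56.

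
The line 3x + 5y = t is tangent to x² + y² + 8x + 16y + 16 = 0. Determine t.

Tangency holds when the distance from the centre (−4, −8) to the line equals the radius 8:
|3·(−4) + 5·(−8) − t| / √34 = 8
|t − (−52)| = 8√34.

t = −52 ± 8√34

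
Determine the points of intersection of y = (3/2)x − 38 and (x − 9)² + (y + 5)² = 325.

(10, −23) and (26, 1)

From the line, y = (−76 + 3x)/2. Substituting:
13x² − 468x + 3380 = 0  ⟹  x² − 36x + 260 = 0
x = 26 or x = 10, giving (26, 1) and (10, −23).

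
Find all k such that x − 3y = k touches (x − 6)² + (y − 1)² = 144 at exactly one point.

k = 3 ± 12√10

Tangency holds when the distance from the centre (6, 1) to the line equals the radius 12:
|1·6 − 3·1 − k| / √10 = 12
|k − (3)| = 12√10.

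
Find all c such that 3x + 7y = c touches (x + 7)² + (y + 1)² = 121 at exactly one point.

c = −28 ± 11√58

Tangency holds when the distance from the centre (−7, −1) to the line equals the radius 11:
|3·(−7) + 7·(−1) − c| / √58 = 11
|c − (−28)| = 11√58.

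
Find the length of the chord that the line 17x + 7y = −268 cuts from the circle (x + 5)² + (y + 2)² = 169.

13√2

The distance from (−5, −2) to the line is 169/√338, and r² = 169.
Chord = 2√(r² − d²) = 2·√(169/2) = 13√2.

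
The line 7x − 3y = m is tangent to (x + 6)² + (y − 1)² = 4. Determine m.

For a tangent, require d(centre, line) = r = 2.
|7·(−6) − 3·1 − m| / √58 = 2
|m − (−45)| = 2√58.

m = −45 ± 2√58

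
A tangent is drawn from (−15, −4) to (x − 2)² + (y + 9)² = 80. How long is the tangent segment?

3√26

Centre (2, −9), r² = 80. |PO|² = (−17)² + (5)² = 314.
By the tangent–radius right angle, tangent length = √(|PO|² − r²) = √234 = 3√26.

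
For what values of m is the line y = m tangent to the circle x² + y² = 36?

Tangency holds when the distance from the centre (0, 0) to the line equals the radius 6:
|0·0 + 1·0 − m| / √1 = 6
|m| = 6, so m = 6 or m = −6.

m = −6 or m = 6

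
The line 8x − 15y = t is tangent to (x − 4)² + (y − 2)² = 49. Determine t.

t = −117 or t = 121

Tangency holds when the distance from the centre (4, 2) to the line equals the radius 7:
|8·4 − 15·2 − t| / √289 = 7
|t − (2)| = 7·17, so t = 121 or t = −117.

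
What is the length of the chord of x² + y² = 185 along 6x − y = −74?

The distance from (0, 0) to the line is 74/√37, and r² = 185.
Chord = 2√(r² − d²) = 2·√(37) = 2√37.

2√37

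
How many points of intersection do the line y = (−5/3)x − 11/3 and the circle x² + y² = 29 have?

Substituting the line into the circle gives 34x² + 110x − 140 = 0.
Discriminant = (110)² − 4·34·(−140) = 31140 > 0.
Two real roots: the line is a secant.

2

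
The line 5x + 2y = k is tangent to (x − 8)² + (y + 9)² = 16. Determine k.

k = 22 ± 4√29

The line touches the circle iff its distance from (8, −9) is 4:
|5·8 + 2·(−9) − k| / √29 = 4
|k − (22)| = 4√29.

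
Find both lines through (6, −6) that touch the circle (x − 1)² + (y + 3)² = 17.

4x + y = 18 and x − 4y = 30

A line y − (−6) = m(x − (6)) is tangent when its distance from (1, −3) is √17:
(−5m − (3))² = 17(m² + 1)
4m² + 15m − 4 = 0, so m = −4 or m = 1/4.
With m = −4: 4x + y = 18. With m = 1/4: x − 4y = 30.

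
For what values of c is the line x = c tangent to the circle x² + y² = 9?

c = −3 or c = 3

For a tangent, require d(centre, line) = r = 3.
|1·0 + 0·0 − c| / √1 = 3
|c| = 3, so c = 3 or c = −3.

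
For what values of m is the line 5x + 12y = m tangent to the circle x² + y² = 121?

Tangency holds when the distance from the centre (0, 0) to the line equals the radius 11:
|5·0 + 12·0 − m| / √169 = 11
|m| = 11·13, so m = 143 or m = −143.

m = −143 or m = 143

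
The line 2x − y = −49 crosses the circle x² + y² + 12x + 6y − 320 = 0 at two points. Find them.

(−25, −1) and (−19, 11)

Express y = 2x + 49 and substitute into the circle:
5x² + 220x + 2375 = 0  ⟹  x² + 44x + 475 = 0
x = −19 or x = −25, giving (−19, 11) and (−25, −1).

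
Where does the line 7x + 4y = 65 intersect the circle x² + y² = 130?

(3, 11) and (11, −3)

Substitute y = (65 − 7x)/4:
65x² − 910x + 2145 = 0  ⟹  x² − 14x + 33 = 0
x = 11 or x = 3, giving (11, −3) and (3, 11).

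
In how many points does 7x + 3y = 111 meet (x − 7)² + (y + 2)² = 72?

0

Substituting the line into the circle gives 58x² − 1764x + 13482 = 0.
Discriminant = (−1764)² − 4·58·(13482) = −16128 < 0.
No real roots: the line does not meet the circle.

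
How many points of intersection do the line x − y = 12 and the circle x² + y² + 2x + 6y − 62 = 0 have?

2

Substituting the line into the circle gives 2x² − 16x + 10 = 0.
Δ = 256 − 80 = 176.
Two real roots: the line is a secant.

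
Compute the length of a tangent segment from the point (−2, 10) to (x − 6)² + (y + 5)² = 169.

The centre is (6, −5) and r = 13. The square of the distance from P to the centre is 64 + 225 = 289.
The tangent meets the radius at right angles, so tangent² = |PO|² − r² = 289 − 169 = 120.

2√30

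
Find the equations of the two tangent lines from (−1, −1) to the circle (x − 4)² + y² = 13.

3x − 2y = −1 and 2x + 3y = −5

A line y − (−1) = m(x − (−1)) is tangent when its distance from (4, 0) is √13:
(5m − (1))² = 13(m² + 1)
6m² − 5m − 6 = 0, so m = 3/2 or m = −2/3.
With m = 3/2: 3x − 2y = −1. With m = −2/3: 2x + 3y = −5.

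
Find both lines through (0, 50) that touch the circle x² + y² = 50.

7x + y = 50 and 7x − y = −50

Let a tangent through (0, 50) have slope m. Its distance from (0, 0) must equal 5√2:
[m·(0) − (−50)]² = 50(m² + 1)
m² − 49 = 0, so m = −7 or m = 7.
With m = −7: 7x + y = 50. With m = 7: 7x − y = −50.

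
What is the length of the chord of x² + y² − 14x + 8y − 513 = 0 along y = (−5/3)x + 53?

2√34

Substitute y = (159 − 5x)/3:
34x² − 1836x + 24480 = 0  ⟹  x² − 54x + 720 = 0
x = 30 or x = 24, giving (30, 3) and (24, 13).
|(30, 3) − (24, 13)| = √((6)² + (−10)²) = 2√34.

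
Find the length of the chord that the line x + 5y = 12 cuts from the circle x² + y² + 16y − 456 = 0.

8√26

The distance from (0, −8) to the line is 52/√26, and r² = 520.
Chord = 2√(r² − d²) = 2·√(416) = 8√26.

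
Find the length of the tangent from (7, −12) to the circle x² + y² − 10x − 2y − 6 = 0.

√141

The centre is (5, 1) and r = 4√2. The square of the distance from P to the centre is 4 + 169 = 173.
By the tangent–radius right angle, tangent length = √(|PO|² − r²) = √141.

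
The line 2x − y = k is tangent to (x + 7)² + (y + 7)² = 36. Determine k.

The line touches the circle iff its distance from (−7, −7) is 6:
|2·(−7) − 1·(−7) − k| / √5 = 6
|k − (−7)| = 6√5.

k = −7 ± 6√5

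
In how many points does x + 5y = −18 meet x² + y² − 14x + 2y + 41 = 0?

0

Substituting the line into the circle gives 26x² − 324x + 1169 = 0.
Δ = 104976 − 121576 = −16600.
No real roots: the line does not meet the circle.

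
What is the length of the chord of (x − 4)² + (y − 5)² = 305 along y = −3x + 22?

11√10

The distance from (4, 5) to the line is 5/√10, and r² = 305.
Half the chord is √(r² − d²) = √(605/2), so the full chord is 11√10.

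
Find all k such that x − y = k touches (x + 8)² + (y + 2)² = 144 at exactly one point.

The line touches the circle iff its distance from (−8, −2) is 12:
|1·(−8) − 1·(−2) − k| / √2 = 12
|k − (−6)| = 12√2.

k = −6 ± 12√2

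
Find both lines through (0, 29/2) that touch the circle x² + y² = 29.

Let a tangent through (0, 29/2) have slope m. Its distance from (0, 0) must equal √29:
(0m − (−29/2))² = 29(m² + 1)
4m² − 25 = 0, so m = −5/2 or m = 5/2.
With m = −5/2: 5x + 2y = 29. With m = 5/2: 5x − 2y = −29.

5x + 2y = 29 and 5x − 2y = −29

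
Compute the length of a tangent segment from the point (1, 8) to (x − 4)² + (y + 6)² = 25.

6√5

The centre is (4, −6) and r = 5. The square of the distance from P to the centre is 9 + 196 = 205.
The tangent meets the radius at right angles, so tangent² = |PO|² − r² = 205 − 25 = 180.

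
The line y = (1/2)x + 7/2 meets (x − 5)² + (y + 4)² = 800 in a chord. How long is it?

Express y = (7 + x)/2 and substitute into the circle:
5x² − 10x − 2875 = 0  ⟹  x² − 2x − 575 = 0
x = 25 or x = −23, giving (25, 16) and (−23, −8).
|(25, 16) − (−23, −8)| = √((48)² + (24)²) = 24√5.

24√5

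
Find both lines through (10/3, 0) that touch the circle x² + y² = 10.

3x + y = 10 and 3x − y = 10

A line y − (0) = m(x − (10/3)) is tangent when its distance from (0, 0) is √10:
[m·(−10/3) − (0)]² = 10(m² + 1)
m² − 9 = 0, so m = −3 or m = 3.
Through (10/3, 0) these give 3x + y = 10 and 3x − y = 10.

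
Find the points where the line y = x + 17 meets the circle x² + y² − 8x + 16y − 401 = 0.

(−16, 1) and (−5, 12)

From the line, y = x + 17. Substituting:
2x² + 42x + 160 = 0  ⟹  x² + 21x + 80 = 0
x = −5 or x = −16, giving (−5, 12) and (−16, 1).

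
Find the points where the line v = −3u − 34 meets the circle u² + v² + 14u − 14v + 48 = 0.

(−14, 8) and (−12, 2)

From the line, v = −3u − 34. Substituting:
10u² + 260u + 1680 = 0  ⟹  u² + 26u + 168 = 0
u = −12 or u = −14, giving (−12, 2) and (−14, 8).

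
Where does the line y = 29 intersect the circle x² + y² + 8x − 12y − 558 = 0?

Substitute y = 29:
x² + 8x − 65 = 0
x = 5 or x = −13, giving (5, 29) and (−13, 29).

(−13, 29) and (5, 29)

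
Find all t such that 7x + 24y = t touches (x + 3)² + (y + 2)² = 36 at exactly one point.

t = −219 or t = 81

For a tangent, require d(centre, line) = r = 6.
|7·(−3) + 24·(−2) − t| / √625 = 6
|t − (−69)| = 6·25, so t = 81 or t = −219.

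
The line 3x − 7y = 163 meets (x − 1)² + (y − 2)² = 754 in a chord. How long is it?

4√58

From the line, y = (−163 + 3x)/7. Substituting:
58x² − 1160x − 5568 = 0  ⟹  x² − 20x − 96 = 0
x = 24 or x = −4, giving (24, −13) and (−4, −25).
Chord length = distance between (24, −13) and (−4, −25) = √928 = 4√58.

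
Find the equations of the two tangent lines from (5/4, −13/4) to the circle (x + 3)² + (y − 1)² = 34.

Write the tangent as mx − y + (−13/4 − m·(5/4)) = 0 and set its distance from the centre to √34:
(−17/4m − (17/4))² = 34(m² + 1)
15m² − 34m + 15 = 0, so m = 5/3 or m = 3/5.
With m = 5/3: 5x − 3y = 16. With m = 3/5: 3x − 5y = 20.

5x − 3y = 16 and 3x − 5y = 20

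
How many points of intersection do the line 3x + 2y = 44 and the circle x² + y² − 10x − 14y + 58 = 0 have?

0

d² = (3·5 + 2·7 − (44))²/13 = 225/13; r² = 16.
Since d² > r², the line lies outside the circle.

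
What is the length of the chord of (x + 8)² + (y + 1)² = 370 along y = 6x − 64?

2√37

The distance from (−8, −1) to the line is 111/√37, and r² = 370.
Half the chord is √(r² − d²) = √(37), so the full chord is 2√37.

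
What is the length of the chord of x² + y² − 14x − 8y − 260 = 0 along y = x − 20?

The distance from (7, 4) to the line is 17/√2, and r² = 325.
Chord = 2√(r² − d²) = 2·√(361/2) = 19√2.

19√2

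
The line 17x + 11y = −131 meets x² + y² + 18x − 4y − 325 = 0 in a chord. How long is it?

Centre (−9, 2), r² = 410. Perpendicular distance d from centre to line = |0| / √410 = 0/√410.
Chord = 2√(r² − d²) = 2·√(410) = 2√410.

2√410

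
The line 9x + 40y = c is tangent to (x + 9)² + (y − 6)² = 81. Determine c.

The line touches the circle iff its distance from (−9, 6) is 9:
|9·(−9) + 40·6 − c| / √1681 = 9
|c − (159)| = 9·41, so c = 528 or c = −210.

c = −210 or c = 528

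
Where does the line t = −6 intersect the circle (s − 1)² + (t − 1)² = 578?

(−22, −6) and (24, −6)

From the line, t = −6. Substituting:
s² − 2s − 528 = 0
s = 24 or s = −22, giving (24, −6) and (−22, −6).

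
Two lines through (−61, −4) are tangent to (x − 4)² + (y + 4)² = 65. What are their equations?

x − 8y = −29 and x + 8y = −93

A line y − (−4) = m(x − (−61)) is tangent when its distance from (4, −4) is √65:
(65m − (0))² = 65(m² + 1)
64m² − 1 = 0, so m = 1/8 or m = −1/8.
With m = 1/8: x − 8y = −29. With m = −1/8: x + 8y = −93.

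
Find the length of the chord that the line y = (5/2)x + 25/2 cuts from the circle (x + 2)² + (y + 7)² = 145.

4√29

The distance from (−2, −7) to the line is 29/√29, and r² = 145.
Chord = 2√(r² − d²) = 2·√(116) = 4√29.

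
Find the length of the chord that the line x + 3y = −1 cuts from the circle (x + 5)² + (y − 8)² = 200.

From the line, y = (−1 − x)/3. Substituting:
10x² + 140x − 950 = 0  ⟹  x² + 14x − 95 = 0
x = 5 or x = −19, giving (5, −2) and (−19, 6).
|(5, −2) − (−19, 6)| = √((24)² + (−8)²) = 8√10.

8√10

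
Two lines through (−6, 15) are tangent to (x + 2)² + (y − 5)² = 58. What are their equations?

3x + 7y = 87 and 7x − 3y = −87

Write the tangent as mx − y + (15 − m·(−6)) = 0 and set its distance from the centre to √58:
[m·(4) − (−10)]² = 58(m² + 1)
21m² − 40m − 21 = 0, so m = −3/7 or m = 7/3.
With m = −3/7: 3x + 7y = 87. With m = 7/3: 7x − 3y = −87.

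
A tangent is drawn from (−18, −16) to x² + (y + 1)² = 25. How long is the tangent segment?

2√131

Centre (0, −1), r² = 25. |PO|² = (−18)² + (−15)² = 549.
Power of the point: PT² = |PO|² − r² = 524, so PT = 2√131.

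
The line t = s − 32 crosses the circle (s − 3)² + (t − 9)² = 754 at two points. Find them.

Express t = s − 32 and substitute into the circle:
2s² − 88s + 936 = 0  ⟹  s² − 44s + 468 = 0
s = 26 or s = 18, giving (26, −6) and (18, −14).

(18, −14) and (26, −6)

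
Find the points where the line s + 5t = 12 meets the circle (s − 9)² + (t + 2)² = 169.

Express t = (12 − s)/5 and substitute into the circle:
26s² − 494s − 1716 = 0  ⟹  s² − 19s − 66 = 0
s = 22 or s = −3, giving (22, −2) and (−3, 3).

(−3, 3) and (22, −2)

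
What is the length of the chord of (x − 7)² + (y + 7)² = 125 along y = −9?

The distance from (7, −7) to the line is 2, and r² = 125.
Half the chord is √(r² − d²) = √(121), so the full chord is 22.

22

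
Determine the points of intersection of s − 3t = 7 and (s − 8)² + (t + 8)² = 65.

Substitute t = (−7 + s)/3:
10s² − 110s + 280 = 0  ⟹  s² − 11s + 28 = 0
s = 7 or s = 4, giving (7, 0) and (4, −1).

(4, −1) and (7, 0)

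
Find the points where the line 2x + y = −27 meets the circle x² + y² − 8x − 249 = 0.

From the line, y = −2x − 27. Substituting:
5x² + 100x + 480 = 0  ⟹  x² + 20x + 96 = 0
x = −8 or x = −12, giving (−8, −11) and (−12, −3).

(−12, −3) and (−8, −11)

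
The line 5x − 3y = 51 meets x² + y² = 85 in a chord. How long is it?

Centre (0, 0), r² = 85. Perpendicular distance d from centre to line = |−51| / √34 = 51/√34.
Chord = 2√(r² − d²) = 2·√(17/2) = √34.

√34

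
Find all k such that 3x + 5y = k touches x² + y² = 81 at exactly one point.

k = ±9√34

For a tangent, require d(centre, line) = r = 9.
|3·0 + 5·0 − k| / √34 = 9
|k| = 9√34.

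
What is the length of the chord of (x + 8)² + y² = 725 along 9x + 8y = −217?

4√145

Substitute y = (−217 − 9x)/8:
145x² + 4930x + 4785 = 0  ⟹  x² + 34x + 33 = 0
x = −1 or x = −33, giving (−1, −26) and (−33, 10).
|(−1, −26) − (−33, 10)| = √((32)² + (−36)²) = 4√145.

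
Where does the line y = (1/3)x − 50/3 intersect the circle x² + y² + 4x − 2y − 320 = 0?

(−1, −17) and (8, −14)

Substitute y = (−50 + x)/3:
10x² − 70x − 80 = 0  ⟹  x² − 7x − 8 = 0
x = 8 or x = −1, giving (8, −14) and (−1, −17).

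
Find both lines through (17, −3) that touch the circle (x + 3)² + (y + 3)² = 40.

Let a tangent through (17, −3) have slope m. Its distance from (−3, −3) must equal 2√10:
[m·(−20) − (0)]² = 40(m² + 1)
9m² − 1 = 0, so m = 1/3 or m = −1/3.
Through (17, −3) these give x − 3y = 26 and x + 3y = 8.

x − 3y = 26 and x + 3y = 8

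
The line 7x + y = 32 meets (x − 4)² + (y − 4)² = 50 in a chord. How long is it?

10√2

Centre (4, 4), r² = 50. Perpendicular distance d from centre to line = |0| / √50 = 0/√50.
Chord = 2√(r² − d²) = 2·√(50) = 10√2.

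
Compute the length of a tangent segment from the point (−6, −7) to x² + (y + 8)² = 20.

The centre is (0, −8) and r = 2√5. The square of the distance from P to the centre is 36 + 1 = 37.
Power of the point: PT² = |PO|² − r² = 17, so PT = √17.

√17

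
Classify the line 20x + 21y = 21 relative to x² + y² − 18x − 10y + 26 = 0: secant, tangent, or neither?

neither

Centre (9, 5), r² = 80. Distance² from centre to line = (264)²/841 = 69696/841.
Since d² > r², the line lies outside the circle.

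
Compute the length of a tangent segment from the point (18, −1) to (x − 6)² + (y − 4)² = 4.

√165

With centre O = (6, 4), |OP|² = 169 and r² = 4.
The tangent meets the radius at right angles, so tangent² = |PO|² − r² = 169 − 4 = 165.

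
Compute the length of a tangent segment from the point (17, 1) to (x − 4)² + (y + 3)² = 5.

6√5

The centre is (4, −3) and r = √5. The square of the distance from P to the centre is 169 + 16 = 185.
Power of the point: PT² = |PO|² − r² = 180, so PT = 6√5.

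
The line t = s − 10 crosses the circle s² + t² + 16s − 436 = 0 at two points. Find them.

(−12, −22) and (14, 4)

From the line, t = s − 10. Substituting:
2s² − 4s − 336 = 0  ⟹  s² − 2s − 168 = 0
s = 14 or s = −12, giving (14, 4) and (−12, −22).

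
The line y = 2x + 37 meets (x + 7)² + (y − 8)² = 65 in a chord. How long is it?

Express y = 2x + 37 and substitute into the circle:
5x² + 130x + 825 = 0  ⟹  x² + 26x + 165 = 0
x = −11 or x = −15, giving (−11, 15) and (−15, 7).
|(−11, 15) − (−15, 7)| = √((4)² + (8)²) = 4√5.

4√5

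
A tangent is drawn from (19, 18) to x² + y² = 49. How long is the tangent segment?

With centre O = (0, 0), |OP|² = 685 and r² = 49.
By the tangent–radius right angle, tangent length = √(|PO|² − r²) = √636 = 2√159.

2√159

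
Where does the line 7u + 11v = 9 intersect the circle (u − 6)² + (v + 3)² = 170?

From the line, v = (9 − 7u)/11. Substituting:
170u² − 2040u − 14450 = 0  ⟹  u² − 12u − 85 = 0
u = 17 or u = −5, giving (17, −10) and (−5, 4).

(−5, 4) and (17, −10)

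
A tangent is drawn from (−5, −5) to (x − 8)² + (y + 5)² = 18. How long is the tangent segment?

√151

With centre O = (8, −5), |OP|² = 169 and r² = 18.
The tangent meets the radius at right angles, so tangent² = |PO|² − r² = 169 − 18 = 151.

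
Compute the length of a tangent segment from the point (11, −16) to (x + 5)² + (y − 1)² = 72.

The centre is (−5, 1) and r = 6√2. The square of the distance from P to the centre is 256 + 289 = 545.
By the tangent–radius right angle, tangent length = √(|PO|² − r²) = √473.

√473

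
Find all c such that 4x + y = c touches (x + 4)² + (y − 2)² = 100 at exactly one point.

c = −14 ± 10√17

The line touches the circle iff its distance from (−4, 2) is 10:
|4·(−4) + 1·2 − c| / √17 = 10
|c − (−14)| = 10√17.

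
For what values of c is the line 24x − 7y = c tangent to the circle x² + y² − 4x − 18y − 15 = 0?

c = −265 or c = 235

For a tangent, require d(centre, line) = r = 10.
|24·2 − 7·9 − c| / √625 = 10
|c − (−15)| = 10·25, so c = 235 or c = −265.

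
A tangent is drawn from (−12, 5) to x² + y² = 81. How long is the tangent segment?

2√22

With centre O = (0, 0), |OP|² = 169 and r² = 81.
Power of the point: PT² = |PO|² − r² = 88, so PT = 2√22.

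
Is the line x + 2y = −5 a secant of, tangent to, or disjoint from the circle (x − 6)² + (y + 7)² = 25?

Centre (6, −7), r² = 25. Distance² from centre to line = (−3)²/5 = 9/5.
Since d² < r², the line cuts the circle twice.

secant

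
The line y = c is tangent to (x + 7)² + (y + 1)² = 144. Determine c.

Tangency holds when the distance from the centre (−7, −1) to the line equals the radius 12:
|0·(−7) + 1·(−1) − c| / √1 = 12
|c − (−1)| = 12, so c = 11 or c = −13.

c = −13 or c = 11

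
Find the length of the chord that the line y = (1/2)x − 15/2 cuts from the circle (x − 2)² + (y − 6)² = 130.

Centre (2, 6), r² = 130. Perpendicular distance d from centre to line = |−25| / √5 = 25/√5.
Chord = 2√(r² − d²) = 2·√(5) = 2√5.

2√5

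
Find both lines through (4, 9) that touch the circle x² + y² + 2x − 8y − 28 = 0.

2x + y = 17 and x + 2y = 22

A line y − (9) = m(x − (4)) is tangent when its distance from (−1, 4) is 3√5:
[m·(−5) − (−5)]² = 45(m² + 1)
2m² + 5m + 2 = 0, so m = −2 or m = −1/2.
Through (4, 9) these give 2x + y = 17 and x + 2y = 22.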